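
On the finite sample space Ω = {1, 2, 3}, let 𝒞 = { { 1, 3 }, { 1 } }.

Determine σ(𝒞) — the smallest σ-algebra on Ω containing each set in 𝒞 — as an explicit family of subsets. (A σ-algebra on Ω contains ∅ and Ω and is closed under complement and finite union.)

Begin from { ∅, { 1 }, { 1, 3 }, Ω } (that is, 𝒞 plus ∅ and Ω).
Round 1: 2 new —
  { 2 }  = complement { 1, 3 }
  { 2, 3 }  = complement { 1 }
Round 2: +1 →
  { 1, 2 }  = { 2 } ∪ { 1 }
Round 3 adds 1:
  { 3 }  = complement { 1, 2 }
Round 4: stable.

Hence σ(𝒞) has 8 members: { ∅, { 1 }, { 2 }, { 3 }, { 1, 2 }, { 1, 3 }, { 2, 3 }, Ω }.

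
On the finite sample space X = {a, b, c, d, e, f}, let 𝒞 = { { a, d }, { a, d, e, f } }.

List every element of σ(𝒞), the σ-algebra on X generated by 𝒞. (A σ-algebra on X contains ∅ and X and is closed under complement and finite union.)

Start: 𝒞 ∪ {∅, X} = { ∅, { a, d }, { a, d, e, f }, X }.
Iteration 1 (2 new):
  { b, c }  = X∖{ a, d, e, f }
  { b, c, e, f }  = X∖{ a, d }
  — 6 sets.
Iteration 2: 1 new —
  { a, b, c, d }  = { b, c } ∪ { a, d }
  — 7 sets.
Iteration 3: 1 new —
  { e, f }  = X∖{ a, b, c, d }
  — 8 sets.
Iteration 4: closed — nothing new.

Hence σ(𝒞) has 8 members: { ∅, { a, d }, { b, c }, { e, f }, { a, b, c, d }, { a, d, e, f }, { b, c, e, f }, X }.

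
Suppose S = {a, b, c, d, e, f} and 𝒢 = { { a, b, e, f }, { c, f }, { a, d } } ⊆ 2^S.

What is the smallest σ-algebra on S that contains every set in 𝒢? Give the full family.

σ(𝒢) (32 sets): { {}, { a }, { c }, { d }, { f }, { a, c }, { a, d }, { a, f }, { b, e }, { c, d }, { c, f }, { d, f }, { a, b, e }, { a, c, d }, { a, c, f }, { a, d, f }, { b, c, e }, { b, d, e }, { b, e, f }, { c, d, f }, { a, b, c, e }, { a, b, d, e }, { a, b, e, f }, { a, c, d, f }, { b, c, d, e }, { b, c, e, f }, { b, d, e, f }, { a, b, c, d, e }, { a, b, c, e, f }, { a, b, d, e, f }, { b, c, d, e, f }, S }

Check:
Begin from { {}, { a, d }, { c, f }, { a, b, e, f }, S } (that is, 𝒢 plus ∅ and S).
Pass 1 (6 new):
  { c, d }  = { a, b, e, f }ᶜ
  { a, b, d, e }  = { c, f }ᶜ
  { a, c, d, f }  = { a, d } ∪ { c, f }
  { b, c, e, f }  = { a, d }ᶜ
  { a, b, c, e, f }  = { c, f } ∪ { a, b, e, f }
  { a, b, d, e, f }  = { a, d } ∪ { a, b, e, f }
  — 11 sets.
Pass 2: 7 new —
  { c }  = { a, b, d, e, f }ᶜ
  { d }  = { a, b, c, e, f }ᶜ
  { b, e }  = { a, c, d, f }ᶜ
  { a, c, d }  = { c, d } ∪ { a, d }
  { c, d, f }  = { c, d } ∪ { c, f }
  { a, b, c, d, e }  = { c, d } ∪ { a, b, d, e }
  { b, c, d, e, f }  = { c, d } ∪ { b, c, e, f }
  — 18 sets.
Pass 3 adds 7:
  { a }  = { b, c, d, e, f }ᶜ
  { f }  = { a, b, c, d, e }ᶜ
  { a, b, e }  = { c, d, f }ᶜ
  { b, c, e }  = { c } ∪ { b, e }
  { b, d, e }  = { b, e } ∪ { d }
  { b, e, f }  = { a, c, d }ᶜ
  { b, c, d, e }  = { b, e } ∪ { c, d }
  — 25 sets.
Pass 4 (7 new):
  { a, c }  = { a } ∪ { c }
  { a, f }  = { b, c, d, e }ᶜ
  { d, f }  = { f } ∪ { d }
  { a, c, f }  = { b, d, e }ᶜ
  { a, d, f }  = { b, c, e }ᶜ
  { a, b, c, e }  = { a } ∪ { b, c, e }
  { b, d, e, f }  = { b, e, f } ∪ { d }
  — 32 sets.
After Pass 5 the family is unchanged; done.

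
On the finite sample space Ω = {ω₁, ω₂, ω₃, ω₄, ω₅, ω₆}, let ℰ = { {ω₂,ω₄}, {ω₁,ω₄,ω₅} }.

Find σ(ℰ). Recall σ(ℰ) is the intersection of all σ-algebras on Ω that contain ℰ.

Seed the family with ℰ together with ∅ and Ω: { {}, {ω₂,ω₄}, {ω₁,ω₄,ω₅}, Ω }.
Step 1. New:
  {ω₂,ω₃,ω₆}  = complement {ω₁,ω₄,ω₅}
  {ω₁,ω₂,ω₄,ω₅}  = {ω₂,ω₄} ∪ {ω₁,ω₄,ω₅}
  {ω₁,ω₃,ω₅,ω₆}  = complement {ω₂,ω₄}
  (now 7)
Step 2: 4 new —
  {ω₃,ω₆}  = complement {ω₁,ω₂,ω₄,ω₅}
  {ω₂,ω₃,ω₄,ω₆}  = {ω₂,ω₃,ω₆} ∪ {ω₂,ω₄}
  {ω₁,ω₂,ω₃,ω₅,ω₆}  = {ω₁,ω₃,ω₅,ω₆} ∪ {ω₂,ω₃,ω₆}
  {ω₁,ω₃,ω₄,ω₅,ω₆}  = {ω₁,ω₃,ω₅,ω₆} ∪ {ω₁,ω₄,ω₅}
  (now 11)
Step 3. New:
  {ω₂}  = complement {ω₁,ω₃,ω₄,ω₅,ω₆}
  {ω₄}  = complement {ω₁,ω₂,ω₃,ω₅,ω₆}
  {ω₁,ω₅}  = complement {ω₂,ω₃,ω₄,ω₆}
  (now 14)
Step 4 adds 2:
  {ω₁,ω₂,ω₅}  = {ω₁,ω₅} ∪ {ω₂}
  {ω₃,ω₄,ω₆}  = {ω₃,ω₆} ∪ {ω₄}
  (now 16)
Step 5: already closed under ᶜ and ∪.

|σ(ℰ)| = 16.  σ(ℰ) = { {}, {ω₂}, {ω₄}, {ω₁,ω₅}, {ω₂,ω₄}, {ω₃,ω₆}, {ω₁,ω₂,ω₅}, {ω₁,ω₄,ω₅}, {ω₂,ω₃,ω₆}, {ω₃,ω₄,ω₆}, {ω₁,ω₂,ω₄,ω₅}, {ω₁,ω₃,ω₅,ω₆}, {ω₂,ω₃,ω₄,ω₆}, {ω₁,ω₂,ω₃,ω₅,ω₆}, {ω₁,ω₃,ω₄,ω₅,ω₆}, Ω }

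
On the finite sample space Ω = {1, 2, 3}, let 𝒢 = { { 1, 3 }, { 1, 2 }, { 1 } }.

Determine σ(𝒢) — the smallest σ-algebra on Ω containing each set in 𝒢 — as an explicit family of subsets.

σ(𝒢) = { {  }, { 1 }, { 2 }, { 3 }, { 1, 2 }, { 1, 3 }, { 2, 3 }, Ω }

Check:
Begin from { {  }, { 1 }, { 1, 2 }, { 1, 3 }, Ω } (that is, 𝒢 plus ∅ and Ω).
Iteration 1. New:
  { 2 }  = { 1, 3 }ᶜ
  { 3 }  = { 1, 2 }ᶜ
  { 2, 3 }  = { 1 }ᶜ
  (now 8)
Iteration 2: no new sets; the family is a σ-algebra.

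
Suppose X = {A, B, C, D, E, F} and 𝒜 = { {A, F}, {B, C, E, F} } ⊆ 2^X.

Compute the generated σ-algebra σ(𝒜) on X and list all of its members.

σ(𝒜) (16 sets): { {}, {A}, {D}, {F}, {A, D}, {A, F}, {D, F}, {A, D, F}, {B, C, E}, {A, B, C, E}, {B, C, D, E}, {B, C, E, F}, {A, B, C, D, E}, {A, B, C, E, F}, {B, C, D, E, F}, X }

Check:
Take S₀ = 𝒜 ∪ {∅, X} = { {}, {A, F}, {B, C, E, F}, X }.
Pass 1: +3 →
  {A, D}  = complement {B, C, E, F}
  {B, C, D, E}  = complement {A, F}
  {A, B, C, E, F}  = {B, C, E, F} ∪ {A, F}
Pass 2: 4 new —
  {D}  = complement {A, B, C, E, F}
  {A, D, F}  = {A, D} ∪ {A, F}
  {A, B, C, D, E}  = {A, D} ∪ {B, C, D, E}
  {B, C, D, E, F}  = {B, C, D, E} ∪ {B, C, E, F}
Pass 3: +3 →
  {A}  = complement {B, C, D, E, F}
  {F}  = complement {A, B, C, D, E}
  {B, C, E}  = complement {A, D, F}
Pass 4 adds 2:
  {D, F}  = {D} ∪ {F}
  {A, B, C, E}  = {B, C, E} ∪ {A}
Pass 5 adds nothing — fixpoint reached.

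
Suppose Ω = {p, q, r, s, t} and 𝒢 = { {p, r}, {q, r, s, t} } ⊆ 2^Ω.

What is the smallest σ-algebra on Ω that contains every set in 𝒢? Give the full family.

Initial family (4 sets): { ∅, {p, r}, {q, r, s, t}, Ω }.
Iteration 1: 2 new —
  {p}  = complement {q, r, s, t}
  {q, s, t}  = complement {p, r}
  (now 6)
Iteration 2 (1 new):
  {p, q, s, t}  = {q, s, t} ∪ {p}
  (now 7)
Iteration 3: 1 new —
  {r}  = complement {p, q, s, t}
  (now 8)
Iteration 4: already closed under ᶜ and ∪.

|σ(𝒢)| = 8.  σ(𝒢) = { ∅, {p}, {r}, {p, r}, {q, s, t}, {p, q, s, t}, {q, r, s, t}, Ω }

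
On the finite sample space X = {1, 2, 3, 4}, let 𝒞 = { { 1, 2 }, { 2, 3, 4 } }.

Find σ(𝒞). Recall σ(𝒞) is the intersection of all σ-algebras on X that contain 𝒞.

Answer: σ(𝒞) = { {  }, { 1 }, { 2 }, { 1, 2 }, { 3, 4 }, { 1, 3, 4 }, { 2, 3, 4 }, X }

Working:
Start: 𝒞 ∪ {∅, X} = { {  }, { 1, 2 }, { 2, 3, 4 }, X }.
Pass 1. New:
  { 1 }  = { 2, 3, 4 }ᶜ
  { 3, 4 }  = { 1, 2 }ᶜ
  [6 total]
Pass 2 adds 1:
  { 1, 3, 4 }  = { 3, 4 } ∪ { 1 }
  [7 total]
Pass 3: +1 →
  { 2 }  = { 1, 3, 4 }ᶜ
  [8 total]
Pass 4: stable.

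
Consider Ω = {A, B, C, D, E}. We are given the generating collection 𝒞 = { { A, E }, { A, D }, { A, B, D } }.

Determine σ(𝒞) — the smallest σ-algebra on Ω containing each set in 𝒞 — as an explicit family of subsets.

Take S₀ = 𝒞 ∪ {∅, Ω} = { ∅, { A, D }, { A, E }, { A, B, D }, Ω }.
Pass 1: +5 →
  { C, E }  = ᶜ of { A, B, D }
  { A, D, E }  = { A, D } ∪ { A, E }
  { B, C, D }  = ᶜ of { A, E }
  { B, C, E }  = ᶜ of { A, D }
  { A, B, D, E }  = { A, E } ∪ { A, B, D }
Pass 2 adds 7:
  { C }  = ᶜ of { A, B, D, E }
  { B, C }  = ᶜ of { A, D, E }
  { A, C, E }  = { A, E } ∪ { C, E }
  { A, B, C, D }  = { B, C, D } ∪ { A, B, D }
  { A, B, C, E }  = { B, C, E } ∪ { A, E }
  { A, C, D, E }  = { A, D, E } ∪ { C, E }
  { B, C, D, E }  = { B, C, D } ∪ { B, C, E }
Pass 3: 6 new —
  { A }  = ᶜ of { B, C, D, E }
  { B }  = ᶜ of { A, C, D, E }
  { D }  = ᶜ of { A, B, C, E }
  { E }  = ᶜ of { A, B, C, D }
  { B, D }  = ᶜ of { A, C, E }
  { A, C, D }  = { C } ∪ { A, D }
Pass 4. New:
  { A, B }  = { B } ∪ { A }
  { A, C }  = { C } ∪ { A }
  { B, E }  = ᶜ of { A, C, D }
  { C, D }  = { C } ∪ { D }
  { D, E }  = { E } ∪ { D }
  { A, B, C }  = { B, C } ∪ { A }
  { A, B, E }  = { B } ∪ { A, E }
  { B, D, E }  = { E } ∪ { B, D }
  { C, D, E }  = { D } ∪ { C, E }
Pass 5 adds nothing — fixpoint reached.

σ(𝒞) = { ∅, { A }, { B }, { C }, { D }, { E }, { A, B }, { A, C }, { A, D }, { A, E }, { B, C }, { B, D }, { B, E }, { C, D }, { C, E }, { D, E }, { A, B, C }, { A, B, D }, { A, B, E }, { A, C, D }, { A, C, E }, { A, D, E }, { B, C, D }, { B, C, E }, { B, D, E }, { C, D, E }, { A, B, C, D }, { A, B, C, E }, { A, B, D, E }, { A, C, D, E }, { B, C, D, E }, Ω }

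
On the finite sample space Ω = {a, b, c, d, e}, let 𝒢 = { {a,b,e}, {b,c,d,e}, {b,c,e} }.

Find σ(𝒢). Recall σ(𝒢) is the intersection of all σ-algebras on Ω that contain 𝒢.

σ(𝒢) (16 sets): { {}, {a}, {c}, {d}, {a,c}, {a,d}, {b,e}, {c,d}, {a,b,e}, {a,c,d}, {b,c,e}, {b,d,e}, {a,b,c,e}, {a,b,d,e}, {b,c,d,e}, Ω }

Trace:
Initial family (5 sets): { {}, {a,b,e}, {b,c,e}, {b,c,d,e}, Ω }.
Step 1: 4 new —
  {a}  = {b,c,d,e}ᶜ
  {a,d}  = {b,c,e}ᶜ
  {c,d}  = {a,b,e}ᶜ
  {a,b,c,e}  = {a,b,e} ∪ {b,c,e}
  |family| = 9
Step 2: +3 →
  {d}  = {a,b,c,e}ᶜ
  {a,c,d}  = {c,d} ∪ {a,d}
  {a,b,d,e}  = {a,b,e} ∪ {a,d}
  |family| = 12
Step 3. New:
  {c}  = {a,b,d,e}ᶜ
  {b,e}  = {a,c,d}ᶜ
  |family| = 14
Step 4 (2 new):
  {a,c}  = {c} ∪ {a}
  {b,d,e}  = {b,e} ∪ {d}
  |family| = 16
Step 5: closed — nothing new.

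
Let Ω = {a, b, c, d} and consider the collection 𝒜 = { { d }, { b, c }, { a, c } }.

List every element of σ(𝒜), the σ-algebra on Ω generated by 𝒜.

σ(𝒜) = { {  }, { a }, { b }, { c }, { d }, { a, b }, { a, c }, { a, d }, { b, c }, { b, d }, { c, d }, { a, b, c }, { a, b, d }, { a, c, d }, { b, c, d }, Ω }

Check:
Start: 𝒜 ∪ {∅, Ω} = { {  }, { d }, { a, c }, { b, c }, Ω }.
Step 1 adds 5:
  { a, d }  = complement { b, c }
  { b, d }  = complement { a, c }
  { a, b, c }  = complement { d }
  { a, c, d }  = { a, c } ∪ { d }
  { b, c, d }  = { b, c } ∪ { d }
  [10 total]
Step 2: 3 new —
  { a }  = complement { b, c, d }
  { b }  = complement { a, c, d }
  { a, b, d }  = { a, d } ∪ { b, d }
  [13 total]
Step 3 adds 2:
  { c }  = complement { a, b, d }
  { a, b }  = { b } ∪ { a }
  [15 total]
Step 4: +1 →
  { c, d }  = complement { a, b }
  [16 total]
After Step 5 the family is unchanged; done.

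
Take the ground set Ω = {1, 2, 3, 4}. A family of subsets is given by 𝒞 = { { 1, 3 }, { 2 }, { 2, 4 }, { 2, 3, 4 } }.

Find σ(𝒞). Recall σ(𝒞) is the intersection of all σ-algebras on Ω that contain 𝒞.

Answer: σ(𝒞) = { ∅, { 1 }, { 2 }, { 3 }, { 4 }, { 1, 2 }, { 1, 3 }, { 1, 4 }, { 2, 3 }, { 2, 4 }, { 3, 4 }, { 1, 2, 3 }, { 1, 2, 4 }, { 1, 3, 4 }, { 2, 3, 4 }, Ω }

Working:
Take S₀ = 𝒞 ∪ {∅, Ω} = { ∅, { 2 }, { 1, 3 }, { 2, 4 }, { 2, 3, 4 }, Ω }.
Pass 1 (3 new):
  { 1 }  = complement { 2, 3, 4 }
  { 1, 2, 3 }  = { 1, 3 } ∪ { 2 }
  { 1, 3, 4 }  = complement { 2 }
  |family| = 9
Pass 2 adds 3:
  { 4 }  = complement { 1, 2, 3 }
  { 1, 2 }  = { 2 } ∪ { 1 }
  { 1, 2, 4 }  = { 2, 4 } ∪ { 1 }
  |family| = 12
Pass 3: 3 new —
  { 3 }  = complement { 1, 2, 4 }
  { 1, 4 }  = { 4 } ∪ { 1 }
  { 3, 4 }  = complement { 1, 2 }
  |family| = 15
Pass 4. New:
  { 2, 3 }  = complement { 1, 4 }
  |family| = 16
After Pass 5 the family is unchanged; done.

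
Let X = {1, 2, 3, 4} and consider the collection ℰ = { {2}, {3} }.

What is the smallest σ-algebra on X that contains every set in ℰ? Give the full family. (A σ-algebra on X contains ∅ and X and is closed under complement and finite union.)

|σ(ℰ)| = 8.  σ(ℰ) = { {}, {2}, {3}, {1,4}, {2,3}, {1,2,4}, {1,3,4}, X }

Trace:
Take S₀ = ℰ ∪ {∅, X} = { {}, {2}, {3}, X }.
Step 1. New:
  {2,3}  = {3} ∪ {2}
  {1,2,4}  = X∖{3}
  {1,3,4}  = X∖{2}
  — 7 sets.
Step 2: 1 new —
  {1,4}  = X∖{2,3}
  — 8 sets.
Step 3: closed — nothing new.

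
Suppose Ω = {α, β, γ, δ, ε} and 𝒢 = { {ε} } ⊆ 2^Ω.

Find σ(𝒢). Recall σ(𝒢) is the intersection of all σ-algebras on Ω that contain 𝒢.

Begin from { ∅, {ε}, Ω } (that is, 𝒢 plus ∅ and Ω).
Round 1: 1 new —
  {α,β,γ,δ}  = Ω∖{ε}
  [4 total]
Round 2: no new sets; the family is a σ-algebra.

|σ(𝒢)| = 4.  σ(𝒢) = { ∅, {ε}, {α,β,γ,δ}, Ω }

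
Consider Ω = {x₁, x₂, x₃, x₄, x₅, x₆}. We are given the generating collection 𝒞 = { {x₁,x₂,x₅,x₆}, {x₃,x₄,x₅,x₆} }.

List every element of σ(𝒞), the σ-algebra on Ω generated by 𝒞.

Take S₀ = 𝒞 ∪ {∅, Ω} = { {}, {x₁,x₂,x₅,x₆}, {x₃,x₄,x₅,x₆}, Ω }.
Round 1: 2 new —
  {x₁,x₂}  = ᶜ of {x₃,x₄,x₅,x₆}
  {x₃,x₄}  = ᶜ of {x₁,x₂,x₅,x₆}
Round 2 (1 new):
  {x₁,x₂,x₃,x₄}  = {x₃,x₄} ∪ {x₁,x₂}
Round 3. New:
  {x₅,x₆}  = ᶜ of {x₁,x₂,x₃,x₄}
Round 4: no new sets; the family is a σ-algebra.

|σ(𝒞)| = 8.  σ(𝒞) = { {}, {x₁,x₂}, {x₃,x₄}, {x₅,x₆}, {x₁,x₂,x₃,x₄}, {x₁,x₂,x₅,x₆}, {x₃,x₄,x₅,x₆}, Ω }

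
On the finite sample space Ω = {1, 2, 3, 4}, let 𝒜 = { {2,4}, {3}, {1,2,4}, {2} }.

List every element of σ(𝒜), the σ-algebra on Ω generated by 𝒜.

Initial family (6 sets): { ∅, {2}, {3}, {2,4}, {1,2,4}, Ω }.
Pass 1. New:
  {1,3}  = Ω∖{2,4}
  {2,3}  = {3} ∪ {2}
  {1,3,4}  = Ω∖{2}
  {2,3,4}  = {3} ∪ {2,4}
  — 10 sets.
Pass 2. New:
  {1}  = Ω∖{2,3,4}
  {1,4}  = Ω∖{2,3}
  {1,2,3}  = {2} ∪ {1,3}
  — 13 sets.
Pass 3. New:
  {4}  = Ω∖{1,2,3}
  {1,2}  = {2} ∪ {1}
  — 15 sets.
Pass 4 adds 1:
  {3,4}  = Ω∖{1,2}
  — 16 sets.
Pass 5: stable.

Therefore σ(𝒜) = { ∅, {1}, {2}, {3}, {4}, {1,2}, {1,3}, {1,4}, {2,3}, {2,4}, {3,4}, {1,2,3}, {1,2,4}, {1,3,4}, {2,3,4}, Ω } (|σ(𝒜)| = 16).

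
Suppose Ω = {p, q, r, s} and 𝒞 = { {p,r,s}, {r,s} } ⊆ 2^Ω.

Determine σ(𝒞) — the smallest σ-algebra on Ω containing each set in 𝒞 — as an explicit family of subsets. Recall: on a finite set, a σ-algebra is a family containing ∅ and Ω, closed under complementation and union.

Answer: σ(𝒞) = { ∅, {p}, {q}, {p,q}, {r,s}, {p,r,s}, {q,r,s}, Ω }

Check:
Start: 𝒞 ∪ {∅, Ω} = { ∅, {r,s}, {p,r,s}, Ω }.
Step 1: +2 →
  {q}  = Ω∖{p,r,s}
  {p,q}  = Ω∖{r,s}
  |family| = 6
Step 2. New:
  {q,r,s}  = {r,s} ∪ {q}
  |family| = 7
Step 3 (1 new):
  {p}  = Ω∖{q,r,s}
  |family| = 8
Step 4: stable.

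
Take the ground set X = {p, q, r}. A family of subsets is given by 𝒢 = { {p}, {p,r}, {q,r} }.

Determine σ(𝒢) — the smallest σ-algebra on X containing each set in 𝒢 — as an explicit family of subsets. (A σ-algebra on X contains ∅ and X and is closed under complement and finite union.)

|σ(𝒢)| = 8.  σ(𝒢) = { ∅, {p}, {q}, {r}, {p,q}, {p,r}, {q,r}, X }

Working:
Take S₀ = 𝒢 ∪ {∅, X} = { ∅, {p}, {p,r}, {q,r}, X }.
Pass 1 adds 1:
  {q}  = X∖{p,r}
Pass 2. New:
  {p,q}  = {q} ∪ {p}
Pass 3: +1 →
  {r}  = X∖{p,q}
Pass 4 adds nothing — fixpoint reached.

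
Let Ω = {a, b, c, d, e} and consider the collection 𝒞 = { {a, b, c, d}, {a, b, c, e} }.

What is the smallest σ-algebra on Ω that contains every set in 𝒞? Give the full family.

Seed the family with 𝒞 together with ∅ and Ω: { {}, {a, b, c, d}, {a, b, c, e}, Ω }.
Pass 1 (2 new):
  {d}  = ᶜ of {a, b, c, e}
  {e}  = ᶜ of {a, b, c, d}
Pass 2. New:
  {d, e}  = {d} ∪ {e}
Pass 3: +1 →
  {a, b, c}  = ᶜ of {d, e}
Pass 4: no new sets; the family is a σ-algebra.

σ(𝒞) = { {}, {d}, {e}, {d, e}, {a, b, c}, {a, b, c, d}, {a, b, c, e}, Ω }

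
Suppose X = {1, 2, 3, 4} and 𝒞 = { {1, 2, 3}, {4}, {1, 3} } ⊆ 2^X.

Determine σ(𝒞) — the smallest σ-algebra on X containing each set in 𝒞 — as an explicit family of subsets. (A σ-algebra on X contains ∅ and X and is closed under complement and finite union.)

|σ(𝒞)| = 8.  σ(𝒞) = { ∅, {2}, {4}, {1, 3}, {2, 4}, {1, 2, 3}, {1, 3, 4}, X }

Derivation:
Start: 𝒞 ∪ {∅, X} = { ∅, {4}, {1, 3}, {1, 2, 3}, X }.
Iteration 1: +2 →
  {2, 4}  = {1, 3}ᶜ
  {1, 3, 4}  = {1, 3} ∪ {4}
  [7 total]
Iteration 2. New:
  {2}  = {1, 3, 4}ᶜ
  [8 total]
Iteration 3: already closed under ᶜ and ∪.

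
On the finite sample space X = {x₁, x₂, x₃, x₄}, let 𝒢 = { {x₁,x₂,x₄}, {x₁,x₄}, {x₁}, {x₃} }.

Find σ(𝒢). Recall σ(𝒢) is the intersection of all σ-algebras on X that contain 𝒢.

Answer: σ(𝒢) = { ∅, {x₁}, {x₂}, {x₃}, {x₄}, {x₁,x₂}, {x₁,x₃}, {x₁,x₄}, {x₂,x₃}, {x₂,x₄}, {x₃,x₄}, {x₁,x₂,x₃}, {x₁,x₂,x₄}, {x₁,x₃,x₄}, {x₂,x₃,x₄}, X }

Trace:
Take S₀ = 𝒢 ∪ {∅, X} = { ∅, {x₁}, {x₃}, {x₁,x₄}, {x₁,x₂,x₄}, X }.
Iteration 1 adds 4:
  {x₁,x₃}  = {x₃} ∪ {x₁}
  {x₂,x₃}  = {x₁,x₄}ᶜ
  {x₁,x₃,x₄}  = {x₃} ∪ {x₁,x₄}
  {x₂,x₃,x₄}  = {x₁}ᶜ
  (now 10)
Iteration 2. New:
  {x₂}  = {x₁,x₃,x₄}ᶜ
  {x₂,x₄}  = {x₁,x₃}ᶜ
  {x₁,x₂,x₃}  = {x₂,x₃} ∪ {x₁,x₃}
  (now 13)
Iteration 3 (2 new):
  {x₄}  = {x₁,x₂,x₃}ᶜ
  {x₁,x₂}  = {x₂} ∪ {x₁}
  (now 15)
Iteration 4. New:
  {x₃,x₄}  = {x₁,x₂}ᶜ
  (now 16)
Iteration 5: already closed under ᶜ and ∪.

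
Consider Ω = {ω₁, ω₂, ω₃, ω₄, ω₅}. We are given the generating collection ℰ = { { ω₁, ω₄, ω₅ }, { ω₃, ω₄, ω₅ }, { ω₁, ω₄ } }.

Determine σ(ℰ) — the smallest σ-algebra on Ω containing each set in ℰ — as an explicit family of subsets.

Seed the family with ℰ together with ∅ and Ω: { {}, { ω₁, ω₄ }, { ω₁, ω₄, ω₅ }, { ω₃, ω₄, ω₅ }, Ω }.
Iteration 1. New:
  { ω₁, ω₂ }  = { ω₃, ω₄, ω₅ }ᶜ
  { ω₂, ω₃ }  = { ω₁, ω₄, ω₅ }ᶜ
  { ω₂, ω₃, ω₅ }  = { ω₁, ω₄ }ᶜ
  { ω₁, ω₃, ω₄, ω₅ }  = { ω₁, ω₄, ω₅ } ∪ { ω₃, ω₄, ω₅ }
  [9 total]
Iteration 2. New:
  { ω₂ }  = { ω₁, ω₃, ω₄, ω₅ }ᶜ
  { ω₁, ω₂, ω₃ }  = { ω₁, ω₂ } ∪ { ω₂, ω₃ }
  { ω₁, ω₂, ω₄ }  = { ω₁, ω₂ } ∪ { ω₁, ω₄ }
  { ω₁, ω₂, ω₃, ω₄ }  = { ω₁, ω₄ } ∪ { ω₂, ω₃ }
  { ω₁, ω₂, ω₃, ω₅ }  = { ω₁, ω₂ } ∪ { ω₂, ω₃, ω₅ }
  { ω₁, ω₂, ω₄, ω₅ }  = { ω₁, ω₄, ω₅ } ∪ { ω₁, ω₂ }
  { ω₂, ω₃, ω₄, ω₅ }  = { ω₃, ω₄, ω₅ } ∪ { ω₂, ω₃, ω₅ }
  [16 total]
Iteration 3 (6 new):
  { ω₁ }  = { ω₂, ω₃, ω₄, ω₅ }ᶜ
  { ω₃ }  = { ω₁, ω₂, ω₄, ω₅ }ᶜ
  { ω₄ }  = { ω₁, ω₂, ω₃, ω₅ }ᶜ
  { ω₅ }  = { ω₁, ω₂, ω₃, ω₄ }ᶜ
  { ω₃, ω₅ }  = { ω₁, ω₂, ω₄ }ᶜ
  { ω₄, ω₅ }  = { ω₁, ω₂, ω₃ }ᶜ
  [22 total]
Iteration 4: +10 →
  { ω₁, ω₃ }  = { ω₃ } ∪ { ω₁ }
  { ω₁, ω₅ }  = { ω₅ } ∪ { ω₁ }
  { ω₂, ω₄ }  = { ω₂ } ∪ { ω₄ }
  { ω₂, ω₅ }  = { ω₂ } ∪ { ω₅ }
  { ω₃, ω₄ }  = { ω₃ } ∪ { ω₄ }
  { ω₁, ω₂, ω₅ }  = { ω₁, ω₂ } ∪ { ω₅ }
  { ω₁, ω₃, ω₄ }  = { ω₃ } ∪ { ω₁, ω₄ }
  { ω₁, ω₃, ω₅ }  = { ω₃, ω₅ } ∪ { ω₁ }
  { ω₂, ω₃, ω₄ }  = { ω₂, ω₃ } ∪ { ω₄ }
  { ω₂, ω₄, ω₅ }  = { ω₂ } ∪ { ω₄, ω₅ }
  [32 total]
Iteration 5: stable.

Therefore σ(ℰ) = { {}, { ω₁ }, { ω₂ }, { ω₃ }, { ω₄ }, { ω₅ }, { ω₁, ω₂ }, { ω₁, ω₃ }, { ω₁, ω₄ }, { ω₁, ω₅ }, { ω₂, ω₃ }, { ω₂, ω₄ }, { ω₂, ω₅ }, { ω₃, ω₄ }, { ω₃, ω₅ }, { ω₄, ω₅ }, { ω₁, ω₂, ω₃ }, { ω₁, ω₂, ω₄ }, { ω₁, ω₂, ω₅ }, { ω₁, ω₃, ω₄ }, { ω₁, ω₃, ω₅ }, { ω₁, ω₄, ω₅ }, { ω₂, ω₃, ω₄ }, { ω₂, ω₃, ω₅ }, { ω₂, ω₄, ω₅ }, { ω₃, ω₄, ω₅ }, { ω₁, ω₂, ω₃, ω₄ }, { ω₁, ω₂, ω₃, ω₅ }, { ω₁, ω₂, ω₄, ω₅ }, { ω₁, ω₃, ω₄, ω₅ }, { ω₂, ω₃, ω₄, ω₅ }, Ω } (|σ(ℰ)| = 32).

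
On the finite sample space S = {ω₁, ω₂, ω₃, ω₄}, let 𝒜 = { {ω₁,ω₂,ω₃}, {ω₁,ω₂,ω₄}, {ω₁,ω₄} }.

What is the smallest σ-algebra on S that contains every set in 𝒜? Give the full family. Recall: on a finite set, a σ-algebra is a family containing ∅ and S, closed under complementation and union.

Answer: σ(𝒜) = { ∅, {ω₁}, {ω₂}, {ω₃}, {ω₄}, {ω₁,ω₂}, {ω₁,ω₃}, {ω₁,ω₄}, {ω₂,ω₃}, {ω₂,ω₄}, {ω₃,ω₄}, {ω₁,ω₂,ω₃}, {ω₁,ω₂,ω₄}, {ω₁,ω₃,ω₄}, {ω₂,ω₃,ω₄}, S }

Trace:
Start: 𝒜 ∪ {∅, S} = { ∅, {ω₁,ω₄}, {ω₁,ω₂,ω₃}, {ω₁,ω₂,ω₄}, S }.
Iteration 1: +3 →
  {ω₃}  = {ω₁,ω₂,ω₄}ᶜ
  {ω₄}  = {ω₁,ω₂,ω₃}ᶜ
  {ω₂,ω₃}  = {ω₁,ω₄}ᶜ
  (now 8)
Iteration 2. New:
  {ω₃,ω₄}  = {ω₄} ∪ {ω₃}
  {ω₁,ω₃,ω₄}  = {ω₃} ∪ {ω₁,ω₄}
  {ω₂,ω₃,ω₄}  = {ω₄} ∪ {ω₂,ω₃}
  (now 11)
Iteration 3: +3 →
  {ω₁}  = {ω₂,ω₃,ω₄}ᶜ
  {ω₂}  = {ω₁,ω₃,ω₄}ᶜ
  {ω₁,ω₂}  = {ω₃,ω₄}ᶜ
  (now 14)
Iteration 4: +2 →
  {ω₁,ω₃}  = {ω₃} ∪ {ω₁}
  {ω₂,ω₄}  = {ω₄} ∪ {ω₂}
  (now 16)
After Iteration 5 the family is unchanged; done.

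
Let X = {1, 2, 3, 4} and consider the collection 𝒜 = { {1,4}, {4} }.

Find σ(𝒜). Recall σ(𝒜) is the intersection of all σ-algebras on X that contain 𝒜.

Initial family (4 sets): { {}, {4}, {1,4}, X }.
Step 1 (2 new):
  {2,3}  = ᶜ of {1,4}
  {1,2,3}  = ᶜ of {4}
  (now 6)
Step 2: +1 →
  {2,3,4}  = {2,3} ∪ {4}
  (now 7)
Step 3 (1 new):
  {1}  = ᶜ of {2,3,4}
  (now 8)
Step 4 adds nothing — fixpoint reached.

Therefore σ(𝒜) = { {}, {1}, {4}, {1,4}, {2,3}, {1,2,3}, {2,3,4}, X } (|σ(𝒜)| = 8).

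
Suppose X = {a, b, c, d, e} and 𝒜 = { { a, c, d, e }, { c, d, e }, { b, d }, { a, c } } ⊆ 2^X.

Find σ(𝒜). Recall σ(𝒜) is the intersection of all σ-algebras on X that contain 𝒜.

Begin from { {  }, { a, c }, { b, d }, { c, d, e }, { a, c, d, e }, X } (that is, 𝒜 plus ∅ and X).
Iteration 1: +6 →
  { b }  = complement { a, c, d, e }
  { a, b }  = complement { c, d, e }
  { a, c, e }  = complement { b, d }
  { b, d, e }  = complement { a, c }
  { a, b, c, d }  = { a, c } ∪ { b, d }
  { b, c, d, e }  = { c, d, e } ∪ { b, d }
  [12 total]
Iteration 2: 6 new —
  { a }  = complement { b, c, d, e }
  { e }  = complement { a, b, c, d }
  { a, b, c }  = { a, b } ∪ { a, c }
  { a, b, d }  = { a, b } ∪ { b, d }
  { a, b, c, e }  = { a, b } ∪ { a, c, e }
  { a, b, d, e }  = { a, b } ∪ { b, d, e }
  [18 total]
Iteration 3: +7 →
  { c }  = complement { a, b, d, e }
  { d }  = complement { a, b, c, e }
  { a, e }  = { e } ∪ { a }
  { b, e }  = { b } ∪ { e }
  { c, e }  = complement { a, b, d }
  { d, e }  = complement { a, b, c }
  { a, b, e }  = { a, b } ∪ { e }
  [25 total]
Iteration 4. New:
  { a, d }  = { d } ∪ { a }
  { b, c }  = { b } ∪ { c }
  { c, d }  = complement { a, b, e }
  { a, c, d }  = complement { b, e }
  { a, d, e }  = { d, e } ∪ { a, e }
  { b, c, d }  = complement { a, e }
  { b, c, e }  = { b, e } ∪ { c }
  [32 total]
After Iteration 5 the family is unchanged; done.

|σ(𝒜)| = 32.  σ(𝒜) = { {  }, { a }, { b }, { c }, { d }, { e }, { a, b }, { a, c }, { a, d }, { a, e }, { b, c }, { b, d }, { b, e }, { c, d }, { c, e }, { d, e }, { a, b, c }, { a, b, d }, { a, b, e }, { a, c, d }, { a, c, e }, { a, d, e }, { b, c, d }, { b, c, e }, { b, d, e }, { c, d, e }, { a, b, c, d }, { a, b, c, e }, { a, b, d, e }, { a, c, d, e }, { b, c, d, e }, X }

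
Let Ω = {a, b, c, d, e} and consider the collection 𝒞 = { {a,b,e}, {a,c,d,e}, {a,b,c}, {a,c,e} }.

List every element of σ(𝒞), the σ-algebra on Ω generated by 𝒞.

Answer: σ(𝒞) = { {}, {a}, {b}, {c}, {d}, {e}, {a,b}, {a,c}, {a,d}, {a,e}, {b,c}, {b,d}, {b,e}, {c,d}, {c,e}, {d,e}, {a,b,c}, {a,b,d}, {a,b,e}, {a,c,d}, {a,c,e}, {a,d,e}, {b,c,d}, {b,c,e}, {b,d,e}, {c,d,e}, {a,b,c,d}, {a,b,c,e}, {a,b,d,e}, {a,c,d,e}, {b,c,d,e}, Ω }

Derivation:
Begin from { {}, {a,b,c}, {a,b,e}, {a,c,e}, {a,c,d,e}, Ω } (that is, 𝒞 plus ∅ and Ω).
Round 1: +5 →
  {b}  = {a,c,d,e}ᶜ
  {b,d}  = {a,c,e}ᶜ
  {c,d}  = {a,b,e}ᶜ
  {d,e}  = {a,b,c}ᶜ
  {a,b,c,e}  = {a,b,e} ∪ {a,b,c}
  [11 total]
Round 2 (6 new):
  {d}  = {a,b,c,e}ᶜ
  {b,c,d}  = {c,d} ∪ {b}
  {b,d,e}  = {b} ∪ {d,e}
  {c,d,e}  = {c,d} ∪ {d,e}
  {a,b,c,d}  = {c,d} ∪ {a,b,c}
  {a,b,d,e}  = {d,e} ∪ {a,b,e}
  [17 total]
Round 3. New:
  {c}  = {a,b,d,e}ᶜ
  {e}  = {a,b,c,d}ᶜ
  {a,b}  = {c,d,e}ᶜ
  {a,c}  = {b,d,e}ᶜ
  {a,e}  = {b,c,d}ᶜ
  {b,c,d,e}  = {d,e} ∪ {b,c,d}
  [23 total]
Round 4: +7 →
  {a}  = {b,c,d,e}ᶜ
  {b,c}  = {b} ∪ {c}
  {b,e}  = {b} ∪ {e}
  {c,e}  = {e} ∪ {c}
  {a,b,d}  = {a,b} ∪ {d}
  {a,c,d}  = {c,d} ∪ {a,c}
  {a,d,e}  = {d,e} ∪ {a,e}
  [30 total]
Round 5 adds 2:
  {a,d}  = {d} ∪ {a}
  {b,c,e}  = {b,e} ∪ {c}
  [32 total]
Round 6: closed — nothing new.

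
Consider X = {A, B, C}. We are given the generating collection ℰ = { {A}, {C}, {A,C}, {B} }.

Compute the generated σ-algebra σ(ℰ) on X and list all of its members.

σ(ℰ) = { {}, {A}, {B}, {C}, {A,B}, {A,C}, {B,C}, X }

Derivation:
Begin from { {}, {A}, {B}, {C}, {A,C}, X } (that is, ℰ plus ∅ and X).
Round 1: 2 new —
  {A,B}  = {C}ᶜ
  {B,C}  = {A}ᶜ
  |family| = 8
Round 2: closed — nothing new.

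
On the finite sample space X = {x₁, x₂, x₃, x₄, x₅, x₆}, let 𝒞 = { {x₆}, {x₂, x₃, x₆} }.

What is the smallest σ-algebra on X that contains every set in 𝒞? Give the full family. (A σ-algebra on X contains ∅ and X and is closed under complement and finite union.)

|σ(𝒞)| = 8.  σ(𝒞) = { ∅, {x₆}, {x₂, x₃}, {x₁, x₄, x₅}, {x₂, x₃, x₆}, {x₁, x₄, x₅, x₆}, {x₁, x₂, x₃, x₄, x₅}, X }

Trace:
Seed the family with 𝒞 together with ∅ and X: { ∅, {x₆}, {x₂, x₃, x₆}, X }.
Round 1. New:
  {x₁, x₄, x₅}  = complement {x₂, x₃, x₆}
  {x₁, x₂, x₃, x₄, x₅}  = complement {x₆}
  [6 total]
Round 2. New:
  {x₁, x₄, x₅, x₆}  = {x₁, x₄, x₅} ∪ {x₆}
  [7 total]
Round 3: +1 →
  {x₂, x₃}  = complement {x₁, x₄, x₅, x₆}
  [8 total]
Round 4: stable.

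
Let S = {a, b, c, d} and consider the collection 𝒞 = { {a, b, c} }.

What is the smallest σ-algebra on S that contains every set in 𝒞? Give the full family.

|σ(𝒞)| = 4.  σ(𝒞) = { ∅, {d}, {a, b, c}, S }

Check:
Begin from { ∅, {a, b, c}, S } (that is, 𝒞 plus ∅ and S).
Pass 1 (1 new):
  {d}  = ᶜ of {a, b, c}
  — 4 sets.
Pass 2: stable.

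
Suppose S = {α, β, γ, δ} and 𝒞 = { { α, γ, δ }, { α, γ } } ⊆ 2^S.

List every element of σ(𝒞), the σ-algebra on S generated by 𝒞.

σ(𝒞) (8 sets): { {  }, { β }, { δ }, { α, γ }, { β, δ }, { α, β, γ }, { α, γ, δ }, S }

Derivation:
Seed the family with 𝒞 together with ∅ and S: { {  }, { α, γ }, { α, γ, δ }, S }.
Pass 1 adds 2:
  { β }  = ᶜ of { α, γ, δ }
  { β, δ }  = ᶜ of { α, γ }
  [6 total]
Pass 2: +1 →
  { α, β, γ }  = { α, γ } ∪ { β }
  [7 total]
Pass 3: +1 →
  { δ }  = ᶜ of { α, β, γ }
  [8 total]
Pass 4 adds nothing — fixpoint reached.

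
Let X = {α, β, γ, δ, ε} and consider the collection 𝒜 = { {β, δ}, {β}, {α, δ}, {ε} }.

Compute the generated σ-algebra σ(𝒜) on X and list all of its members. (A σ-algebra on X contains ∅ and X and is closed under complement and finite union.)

σ(𝒜) (32 sets): { {}, {α}, {β}, {γ}, {δ}, {ε}, {α, β}, {α, γ}, {α, δ}, {α, ε}, {β, γ}, {β, δ}, {β, ε}, {γ, δ}, {γ, ε}, {δ, ε}, {α, β, γ}, {α, β, δ}, {α, β, ε}, {α, γ, δ}, {α, γ, ε}, {α, δ, ε}, {β, γ, δ}, {β, γ, ε}, {β, δ, ε}, {γ, δ, ε}, {α, β, γ, δ}, {α, β, γ, ε}, {α, β, δ, ε}, {α, γ, δ, ε}, {β, γ, δ, ε}, X }

Trace:
Start: 𝒜 ∪ {∅, X} = { {}, {β}, {ε}, {α, δ}, {β, δ}, X }.
Iteration 1 adds 8:
  {β, ε}  = {β} ∪ {ε}
  {α, β, δ}  = {α, δ} ∪ {β}
  {α, γ, ε}  = {β, δ}ᶜ
  {α, δ, ε}  = {α, δ} ∪ {ε}
  {β, γ, ε}  = {α, δ}ᶜ
  {β, δ, ε}  = {β, δ} ∪ {ε}
  {α, β, γ, δ}  = {ε}ᶜ
  {α, γ, δ, ε}  = {β}ᶜ
  [14 total]
Iteration 2: 7 new —
  {α, γ}  = {β, δ, ε}ᶜ
  {β, γ}  = {α, δ, ε}ᶜ
  {γ, ε}  = {α, β, δ}ᶜ
  {α, γ, δ}  = {β, ε}ᶜ
  {α, β, γ, ε}  = {β, ε} ∪ {α, γ, ε}
  {α, β, δ, ε}  = {α, δ, ε} ∪ {β, ε}
  {β, γ, δ, ε}  = {β, γ, ε} ∪ {β, δ}
  [21 total]
Iteration 3. New:
  {α}  = {β, γ, δ, ε}ᶜ
  {γ}  = {α, β, δ, ε}ᶜ
  {δ}  = {α, β, γ, ε}ᶜ
  {α, β, γ}  = {β} ∪ {α, γ}
  {β, γ, δ}  = {β, δ} ∪ {β, γ}
  [26 total]
Iteration 4: 6 new —
  {α, β}  = {β} ∪ {α}
  {α, ε}  = {β, γ, δ}ᶜ
  {γ, δ}  = {γ} ∪ {δ}
  {δ, ε}  = {α, β, γ}ᶜ
  {α, β, ε}  = {β, ε} ∪ {α}
  {γ, δ, ε}  = {δ} ∪ {γ, ε}
  [32 total]
Iteration 5: stable.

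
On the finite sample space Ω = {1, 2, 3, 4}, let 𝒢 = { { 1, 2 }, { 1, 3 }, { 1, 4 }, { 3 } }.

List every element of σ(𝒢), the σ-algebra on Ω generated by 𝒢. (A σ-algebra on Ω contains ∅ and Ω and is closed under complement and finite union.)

Take S₀ = 𝒢 ∪ {∅, Ω} = { {  }, { 3 }, { 1, 2 }, { 1, 3 }, { 1, 4 }, Ω }.
Iteration 1 adds 6:
  { 2, 3 }  = { 1, 4 }ᶜ
  { 2, 4 }  = { 1, 3 }ᶜ
  { 3, 4 }  = { 1, 2 }ᶜ
  { 1, 2, 3 }  = { 3 } ∪ { 1, 2 }
  { 1, 2, 4 }  = { 3 }ᶜ
  { 1, 3, 4 }  = { 3 } ∪ { 1, 4 }
  — 12 sets.
Iteration 2: 3 new —
  { 2 }  = { 1, 3, 4 }ᶜ
  { 4 }  = { 1, 2, 3 }ᶜ
  { 2, 3, 4 }  = { 3, 4 } ∪ { 2, 3 }
  — 15 sets.
Iteration 3 (1 new):
  { 1 }  = { 2, 3, 4 }ᶜ
  — 16 sets.
Iteration 4: no new sets; the family is a σ-algebra.

σ(𝒢) = { {  }, { 1 }, { 2 }, { 3 }, { 4 }, { 1, 2 }, { 1, 3 }, { 1, 4 }, { 2, 3 }, { 2, 4 }, { 3, 4 }, { 1, 2, 3 }, { 1, 2, 4 }, { 1, 3, 4 }, { 2, 3, 4 }, Ω }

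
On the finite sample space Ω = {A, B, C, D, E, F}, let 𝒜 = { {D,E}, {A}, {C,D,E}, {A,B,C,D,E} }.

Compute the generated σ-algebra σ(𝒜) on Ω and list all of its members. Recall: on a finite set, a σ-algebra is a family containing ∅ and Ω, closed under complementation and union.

σ(𝒜) = { {}, {A}, {B}, {C}, {F}, {A,B}, {A,C}, {A,F}, {B,C}, {B,F}, {C,F}, {D,E}, {A,B,C}, {A,B,F}, {A,C,F}, {A,D,E}, {B,C,F}, {B,D,E}, {C,D,E}, {D,E,F}, {A,B,C,F}, {A,B,D,E}, {A,C,D,E}, {A,D,E,F}, {B,C,D,E}, {B,D,E,F}, {C,D,E,F}, {A,B,C,D,E}, {A,B,D,E,F}, {A,C,D,E,F}, {B,C,D,E,F}, Ω }

Trace:
Take S₀ = 𝒜 ∪ {∅, Ω} = { {}, {A}, {D,E}, {C,D,E}, {A,B,C,D,E}, Ω }.
Round 1. New:
  {F}  = ᶜ of {A,B,C,D,E}
  {A,B,F}  = ᶜ of {C,D,E}
  {A,D,E}  = {D,E} ∪ {A}
  {A,B,C,F}  = ᶜ of {D,E}
  {A,C,D,E}  = {C,D,E} ∪ {A}
  {B,C,D,E,F}  = ᶜ of {A}
  — 12 sets.
Round 2 (8 new):
  {A,F}  = {F} ∪ {A}
  {B,F}  = ᶜ of {A,C,D,E}
  {B,C,F}  = ᶜ of {A,D,E}
  {D,E,F}  = {F} ∪ {D,E}
  {A,D,E,F}  = {A,D,E} ∪ {F}
  {C,D,E,F}  = {C,D,E} ∪ {F}
  {A,B,D,E,F}  = {A,D,E} ∪ {A,B,F}
  {A,C,D,E,F}  = {F} ∪ {A,C,D,E}
  — 20 sets.
Round 3: 7 new —
  {B}  = ᶜ of {A,C,D,E,F}
  {C}  = ᶜ of {A,B,D,E,F}
  {A,B}  = ᶜ of {C,D,E,F}
  {B,C}  = ᶜ of {A,D,E,F}
  {A,B,C}  = ᶜ of {D,E,F}
  {B,C,D,E}  = ᶜ of {A,F}
  {B,D,E,F}  = {D,E} ∪ {B,F}
  — 27 sets.
Round 4. New:
  {A,C}  = ᶜ of {B,D,E,F}
  {C,F}  = {F} ∪ {C}
  {A,C,F}  = {A,F} ∪ {C}
  {B,D,E}  = {B} ∪ {D,E}
  {A,B,D,E}  = {A,D,E} ∪ {A,B}
  — 32 sets.
Round 5: already closed under ᶜ and ∪.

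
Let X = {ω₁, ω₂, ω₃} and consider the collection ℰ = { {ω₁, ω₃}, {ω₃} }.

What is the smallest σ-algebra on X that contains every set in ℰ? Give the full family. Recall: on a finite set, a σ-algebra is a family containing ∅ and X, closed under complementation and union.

Answer: σ(ℰ) = { ∅, {ω₁}, {ω₂}, {ω₃}, {ω₁, ω₂}, {ω₁, ω₃}, {ω₂, ω₃}, X }

Trace:
Start: ℰ ∪ {∅, X} = { ∅, {ω₃}, {ω₁, ω₃}, X }.
Iteration 1 adds 2:
  {ω₂}  = complement {ω₁, ω₃}
  {ω₁, ω₂}  = complement {ω₃}
  — 6 sets.
Iteration 2: +1 →
  {ω₂, ω₃}  = {ω₃} ∪ {ω₂}
  — 7 sets.
Iteration 3: 1 new —
  {ω₁}  = complement {ω₂, ω₃}
  — 8 sets.
Iteration 4: stable.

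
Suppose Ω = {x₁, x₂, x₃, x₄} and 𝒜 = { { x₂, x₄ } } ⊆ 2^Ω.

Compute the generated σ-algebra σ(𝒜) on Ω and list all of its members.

Answer: σ(𝒜) = { ∅, { x₁, x₃ }, { x₂, x₄ }, Ω }

Working:
Begin from { ∅, { x₂, x₄ }, Ω } (that is, 𝒜 plus ∅ and Ω).
Step 1. New:
  { x₁, x₃ }  = Ω∖{ x₂, x₄ }
Step 2 adds nothing — fixpoint reached.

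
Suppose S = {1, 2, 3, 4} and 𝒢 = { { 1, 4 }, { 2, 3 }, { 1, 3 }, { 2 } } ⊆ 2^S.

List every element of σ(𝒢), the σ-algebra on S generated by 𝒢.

Take S₀ = 𝒢 ∪ {∅, S} = { {  }, { 2 }, { 1, 3 }, { 1, 4 }, { 2, 3 }, S }.
Iteration 1 adds 4:
  { 2, 4 }  = ᶜ of { 1, 3 }
  { 1, 2, 3 }  = { 2, 3 } ∪ { 1, 3 }
  { 1, 2, 4 }  = { 1, 4 } ∪ { 2 }
  { 1, 3, 4 }  = ᶜ of { 2 }
  (now 10)
Iteration 2. New:
  { 3 }  = ᶜ of { 1, 2, 4 }
  { 4 }  = ᶜ of { 1, 2, 3 }
  { 2, 3, 4 }  = { 2, 3 } ∪ { 2, 4 }
  (now 13)
Iteration 3. New:
  { 1 }  = ᶜ of { 2, 3, 4 }
  { 3, 4 }  = { 3 } ∪ { 4 }
  (now 15)
Iteration 4. New:
  { 1, 2 }  = ᶜ of { 3, 4 }
  (now 16)
Iteration 5: stable.

Hence σ(𝒢) has 16 members: { {  }, { 1 }, { 2 }, { 3 }, { 4 }, { 1, 2 }, { 1, 3 }, { 1, 4 }, { 2, 3 }, { 2, 4 }, { 3, 4 }, { 1, 2, 3 }, { 1, 2, 4 }, { 1, 3, 4 }, { 2, 3, 4 }, S }.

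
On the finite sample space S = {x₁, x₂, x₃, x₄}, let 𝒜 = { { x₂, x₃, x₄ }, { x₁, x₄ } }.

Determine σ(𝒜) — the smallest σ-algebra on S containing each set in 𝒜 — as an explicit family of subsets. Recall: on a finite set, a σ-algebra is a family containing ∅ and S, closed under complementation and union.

Seed the family with 𝒜 together with ∅ and S: { {  }, { x₁, x₄ }, { x₂, x₃, x₄ }, S }.
Iteration 1: +2 →
  { x₁ }  = ᶜ of { x₂, x₃, x₄ }
  { x₂, x₃ }  = ᶜ of { x₁, x₄ }
Iteration 2 (1 new):
  { x₁, x₂, x₃ }  = { x₂, x₃ } ∪ { x₁ }
Iteration 3: +1 →
  { x₄ }  = ᶜ of { x₁, x₂, x₃ }
Iteration 4: already closed under ᶜ and ∪.

Therefore σ(𝒜) = { {  }, { x₁ }, { x₄ }, { x₁, x₄ }, { x₂, x₃ }, { x₁, x₂, x₃ }, { x₂, x₃, x₄ }, S } (|σ(𝒜)| = 8).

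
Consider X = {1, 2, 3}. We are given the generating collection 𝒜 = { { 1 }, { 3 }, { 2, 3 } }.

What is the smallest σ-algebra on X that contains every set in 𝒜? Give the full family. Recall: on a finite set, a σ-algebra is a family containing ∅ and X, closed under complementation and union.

σ(𝒜) (8 sets): { ∅, { 1 }, { 2 }, { 3 }, { 1, 2 }, { 1, 3 }, { 2, 3 }, X }

Working:
Seed the family with 𝒜 together with ∅ and X: { ∅, { 1 }, { 3 }, { 2, 3 }, X }.
Step 1 (2 new):
  { 1, 2 }  = complement { 3 }
  { 1, 3 }  = { 3 } ∪ { 1 }
  |family| = 7
Step 2. New:
  { 2 }  = complement { 1, 3 }
  |family| = 8
Step 3: stable.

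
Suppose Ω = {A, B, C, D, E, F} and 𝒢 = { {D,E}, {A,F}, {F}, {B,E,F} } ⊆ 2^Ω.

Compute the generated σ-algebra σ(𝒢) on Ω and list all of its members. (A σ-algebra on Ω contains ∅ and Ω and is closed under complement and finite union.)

Initial family (6 sets): { {}, {F}, {A,F}, {D,E}, {B,E,F}, Ω }.
Round 1: +8 →
  {A,C,D}  = complement {B,E,F}
  {D,E,F}  = {D,E} ∪ {F}
  {A,B,C,F}  = complement {D,E}
  {A,B,E,F}  = {A,F} ∪ {B,E,F}
  {A,D,E,F}  = {D,E} ∪ {A,F}
  {B,C,D,E}  = complement {A,F}
  {B,D,E,F}  = {D,E} ∪ {B,E,F}
  {A,B,C,D,E}  = complement {F}
Round 2: 11 new —
  {A,C}  = complement {B,D,E,F}
  {B,C}  = complement {A,D,E,F}
  {C,D}  = complement {A,B,E,F}
  {A,B,C}  = complement {D,E,F}
  {A,C,D,E}  = {D,E} ∪ {A,C,D}
  {A,C,D,F}  = {A,F} ∪ {A,C,D}
  {A,B,C,D,F}  = {A,B,C,F} ∪ {A,C,D}
  {A,B,C,E,F}  = {B,E,F} ∪ {A,B,C,F}
  {A,B,D,E,F}  = {A,F} ∪ {B,D,E,F}
  {A,C,D,E,F}  = {A,D,E,F} ∪ {A,C,D}
  {B,C,D,E,F}  = {B,E,F} ∪ {B,C,D,E}
Round 3: +15 →
  {A}  = complement {B,C,D,E,F}
  {B}  = complement {A,C,D,E,F}
  {C}  = complement {A,B,D,E,F}
  {D}  = complement {A,B,C,E,F}
  {E}  = complement {A,B,C,D,F}
  {B,E}  = complement {A,C,D,F}
  {B,F}  = complement {A,C,D,E}
  {A,C,F}  = {A,F} ∪ {A,C}
  {B,C,D}  = {C,D} ∪ {B,C}
  {B,C,F}  = {F} ∪ {B,C}
  {C,D,E}  = {C,D} ∪ {D,E}
  {C,D,F}  = {C,D} ∪ {F}
  {A,B,C,D}  = {C,D} ∪ {A,B,C}
  {B,C,E,F}  = {B,E,F} ∪ {B,C}
  {C,D,E,F}  = {C,D} ∪ {D,E,F}
Round 4: 20 new —
  {A,B}  = complement {C,D,E,F}
  {A,D}  = complement {B,C,E,F}
  {A,E}  = {A} ∪ {E}
  {B,D}  = {B} ∪ {D}
  {C,E}  = {C} ∪ {E}
  {C,F}  = {C} ∪ {F}
  {D,F}  = {D} ∪ {F}
  {E,F}  = complement {A,B,C,D}
  {A,B,E}  = complement {C,D,F}
  {A,B,F}  = complement {C,D,E}
  {A,C,E}  = {A,C} ∪ {E}
  {A,D,E}  = complement {B,C,F}
  {A,D,F}  = {A,F} ∪ {D}
  {A,E,F}  = complement {B,C,D}
  {B,C,E}  = {C} ∪ {B,E}
  {B,D,E}  = complement {A,C,F}
  {B,D,F}  = {B,F} ∪ {D}
  {A,B,C,E}  = {A,C} ∪ {B,E}
  {A,C,E,F}  = {A,C,F} ∪ {E}
  {B,C,D,F}  = {C,D} ∪ {B,C,F}
Round 5: 4 new —
  {A,B,D}  = {B} ∪ {A,D}
  {C,E,F}  = {E,F} ∪ {C,E}
  {A,B,D,E}  = complement {C,F}
  {A,B,D,F}  = complement {C,E}
After Round 6 the family is unchanged; done.

Therefore σ(𝒢) = { {}, {A}, {B}, {C}, {D}, {E}, {F}, {A,B}, {A,C}, {A,D}, {A,E}, {A,F}, {B,C}, {B,D}, {B,E}, {B,F}, {C,D}, {C,E}, {C,F}, {D,E}, {D,F}, {E,F}, {A,B,C}, {A,B,D}, {A,B,E}, {A,B,F}, {A,C,D}, {A,C,E}, {A,C,F}, {A,D,E}, {A,D,F}, {A,E,F}, {B,C,D}, {B,C,E}, {B,C,F}, {B,D,E}, {B,D,F}, {B,E,F}, {C,D,E}, {C,D,F}, {C,E,F}, {D,E,F}, {A,B,C,D}, {A,B,C,E}, {A,B,C,F}, {A,B,D,E}, {A,B,D,F}, {A,B,E,F}, {A,C,D,E}, {A,C,D,F}, {A,C,E,F}, {A,D,E,F}, {B,C,D,E}, {B,C,D,F}, {B,C,E,F}, {B,D,E,F}, {C,D,E,F}, {A,B,C,D,E}, {A,B,C,D,F}, {A,B,C,E,F}, {A,B,D,E,F}, {A,C,D,E,F}, {B,C,D,E,F}, Ω } (|σ(𝒢)| = 64).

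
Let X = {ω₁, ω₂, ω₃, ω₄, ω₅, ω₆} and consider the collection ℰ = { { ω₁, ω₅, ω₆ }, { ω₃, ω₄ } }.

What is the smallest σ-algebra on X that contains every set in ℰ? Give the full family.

Begin from { {  }, { ω₃, ω₄ }, { ω₁, ω₅, ω₆ }, X } (that is, ℰ plus ∅ and X).
Round 1 adds 3:
  { ω₂, ω₃, ω₄ }  = complement { ω₁, ω₅, ω₆ }
  { ω₁, ω₂, ω₅, ω₆ }  = complement { ω₃, ω₄ }
  { ω₁, ω₃, ω₄, ω₅, ω₆ }  = { ω₁, ω₅, ω₆ } ∪ { ω₃, ω₄ }
Round 2 (1 new):
  { ω₂ }  = complement { ω₁, ω₃, ω₄, ω₅, ω₆ }
Round 3: closed — nothing new.

|σ(ℰ)| = 8.  σ(ℰ) = { {  }, { ω₂ }, { ω₃, ω₄ }, { ω₁, ω₅, ω₆ }, { ω₂, ω₃, ω₄ }, { ω₁, ω₂, ω₅, ω₆ }, { ω₁, ω₃, ω₄, ω₅, ω₆ }, X }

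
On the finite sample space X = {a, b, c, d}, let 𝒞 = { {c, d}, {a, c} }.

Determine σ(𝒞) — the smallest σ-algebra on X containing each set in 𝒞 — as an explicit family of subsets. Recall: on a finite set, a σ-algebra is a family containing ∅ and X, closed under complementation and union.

Begin from { ∅, {a, c}, {c, d}, X } (that is, 𝒞 plus ∅ and X).
Round 1 (3 new):
  {a, b}  = ᶜ of {c, d}
  {b, d}  = ᶜ of {a, c}
  {a, c, d}  = {a, c} ∪ {c, d}
  (now 7)
Round 2: +4 →
  {b}  = ᶜ of {a, c, d}
  {a, b, c}  = {a, b} ∪ {a, c}
  {a, b, d}  = {a, b} ∪ {b, d}
  {b, c, d}  = {c, d} ∪ {b, d}
  (now 11)
Round 3 (3 new):
  {a}  = ᶜ of {b, c, d}
  {c}  = ᶜ of {a, b, d}
  {d}  = ᶜ of {a, b, c}
  (now 14)
Round 4. New:
  {a, d}  = {d} ∪ {a}
  {b, c}  = {c} ∪ {b}
  (now 16)
Round 5: stable.

Therefore σ(𝒞) = { ∅, {a}, {b}, {c}, {d}, {a, b}, {a, c}, {a, d}, {b, c}, {b, d}, {c, d}, {a, b, c}, {a, b, d}, {a, c, d}, {b, c, d}, X } (|σ(𝒞)| = 16).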